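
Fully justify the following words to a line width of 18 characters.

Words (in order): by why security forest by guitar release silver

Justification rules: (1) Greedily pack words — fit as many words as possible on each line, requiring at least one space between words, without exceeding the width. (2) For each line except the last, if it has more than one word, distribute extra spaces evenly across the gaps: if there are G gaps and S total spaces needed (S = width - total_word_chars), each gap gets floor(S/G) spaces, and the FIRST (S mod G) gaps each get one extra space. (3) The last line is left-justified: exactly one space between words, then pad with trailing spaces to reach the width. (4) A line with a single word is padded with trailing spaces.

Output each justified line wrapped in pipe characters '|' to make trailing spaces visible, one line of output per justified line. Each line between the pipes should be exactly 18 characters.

Answer: |by   why  security|
|forest  by  guitar|
|release silver    |

Derivation:
Line 1: ['by', 'why', 'security'] (min_width=15, slack=3)
Line 2: ['forest', 'by', 'guitar'] (min_width=16, slack=2)
Line 3: ['release', 'silver'] (min_width=14, slack=4)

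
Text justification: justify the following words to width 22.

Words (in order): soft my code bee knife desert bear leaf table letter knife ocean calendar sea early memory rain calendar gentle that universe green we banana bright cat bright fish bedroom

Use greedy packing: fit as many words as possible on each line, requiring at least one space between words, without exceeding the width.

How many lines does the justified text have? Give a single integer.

Answer: 9

Derivation:
Line 1: ['soft', 'my', 'code', 'bee', 'knife'] (min_width=22, slack=0)
Line 2: ['desert', 'bear', 'leaf', 'table'] (min_width=22, slack=0)
Line 3: ['letter', 'knife', 'ocean'] (min_width=18, slack=4)
Line 4: ['calendar', 'sea', 'early'] (min_width=18, slack=4)
Line 5: ['memory', 'rain', 'calendar'] (min_width=20, slack=2)
Line 6: ['gentle', 'that', 'universe'] (min_width=20, slack=2)
Line 7: ['green', 'we', 'banana', 'bright'] (min_width=22, slack=0)
Line 8: ['cat', 'bright', 'fish'] (min_width=15, slack=7)
Line 9: ['bedroom'] (min_width=7, slack=15)
Total lines: 9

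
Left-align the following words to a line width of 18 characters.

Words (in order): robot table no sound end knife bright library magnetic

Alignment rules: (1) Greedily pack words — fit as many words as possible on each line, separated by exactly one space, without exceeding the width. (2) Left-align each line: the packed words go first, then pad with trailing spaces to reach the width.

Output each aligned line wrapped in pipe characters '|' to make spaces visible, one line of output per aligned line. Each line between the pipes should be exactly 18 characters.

Line 1: ['robot', 'table', 'no'] (min_width=14, slack=4)
Line 2: ['sound', 'end', 'knife'] (min_width=15, slack=3)
Line 3: ['bright', 'library'] (min_width=14, slack=4)
Line 4: ['magnetic'] (min_width=8, slack=10)

Answer: |robot table no    |
|sound end knife   |
|bright library    |
|magnetic          |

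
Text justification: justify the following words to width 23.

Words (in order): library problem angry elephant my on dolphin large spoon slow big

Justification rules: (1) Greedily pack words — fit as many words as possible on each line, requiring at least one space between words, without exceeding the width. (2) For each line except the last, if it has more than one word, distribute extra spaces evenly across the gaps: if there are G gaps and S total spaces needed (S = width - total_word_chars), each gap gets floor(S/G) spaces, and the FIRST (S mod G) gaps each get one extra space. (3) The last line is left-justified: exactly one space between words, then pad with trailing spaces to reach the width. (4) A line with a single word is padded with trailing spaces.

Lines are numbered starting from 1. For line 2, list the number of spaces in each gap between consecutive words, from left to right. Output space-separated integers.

Answer: 2 1 1

Derivation:
Line 1: ['library', 'problem', 'angry'] (min_width=21, slack=2)
Line 2: ['elephant', 'my', 'on', 'dolphin'] (min_width=22, slack=1)
Line 3: ['large', 'spoon', 'slow', 'big'] (min_width=20, slack=3)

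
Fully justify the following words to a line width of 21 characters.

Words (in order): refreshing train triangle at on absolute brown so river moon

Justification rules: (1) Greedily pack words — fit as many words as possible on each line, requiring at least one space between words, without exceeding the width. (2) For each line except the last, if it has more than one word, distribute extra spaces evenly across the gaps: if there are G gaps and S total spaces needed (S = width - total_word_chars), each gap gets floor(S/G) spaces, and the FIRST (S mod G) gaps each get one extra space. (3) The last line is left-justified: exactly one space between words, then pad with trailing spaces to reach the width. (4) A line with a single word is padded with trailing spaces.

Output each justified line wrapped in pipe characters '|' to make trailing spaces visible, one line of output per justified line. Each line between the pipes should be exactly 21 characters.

Answer: |refreshing      train|
|triangle     at    on|
|absolute   brown   so|
|river moon           |

Derivation:
Line 1: ['refreshing', 'train'] (min_width=16, slack=5)
Line 2: ['triangle', 'at', 'on'] (min_width=14, slack=7)
Line 3: ['absolute', 'brown', 'so'] (min_width=17, slack=4)
Line 4: ['river', 'moon'] (min_width=10, slack=11)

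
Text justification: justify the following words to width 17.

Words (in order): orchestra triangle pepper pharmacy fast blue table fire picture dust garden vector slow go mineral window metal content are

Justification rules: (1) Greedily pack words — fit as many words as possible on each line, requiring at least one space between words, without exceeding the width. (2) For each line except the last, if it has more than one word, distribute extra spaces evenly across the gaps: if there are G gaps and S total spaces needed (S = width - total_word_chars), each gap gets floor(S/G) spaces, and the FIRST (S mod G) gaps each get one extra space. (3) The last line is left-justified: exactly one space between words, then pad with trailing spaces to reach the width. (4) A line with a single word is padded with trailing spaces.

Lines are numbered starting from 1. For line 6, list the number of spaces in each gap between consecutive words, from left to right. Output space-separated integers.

Answer: 5

Derivation:
Line 1: ['orchestra'] (min_width=9, slack=8)
Line 2: ['triangle', 'pepper'] (min_width=15, slack=2)
Line 3: ['pharmacy', 'fast'] (min_width=13, slack=4)
Line 4: ['blue', 'table', 'fire'] (min_width=15, slack=2)
Line 5: ['picture', 'dust'] (min_width=12, slack=5)
Line 6: ['garden', 'vector'] (min_width=13, slack=4)
Line 7: ['slow', 'go', 'mineral'] (min_width=15, slack=2)
Line 8: ['window', 'metal'] (min_width=12, slack=5)
Line 9: ['content', 'are'] (min_width=11, slack=6)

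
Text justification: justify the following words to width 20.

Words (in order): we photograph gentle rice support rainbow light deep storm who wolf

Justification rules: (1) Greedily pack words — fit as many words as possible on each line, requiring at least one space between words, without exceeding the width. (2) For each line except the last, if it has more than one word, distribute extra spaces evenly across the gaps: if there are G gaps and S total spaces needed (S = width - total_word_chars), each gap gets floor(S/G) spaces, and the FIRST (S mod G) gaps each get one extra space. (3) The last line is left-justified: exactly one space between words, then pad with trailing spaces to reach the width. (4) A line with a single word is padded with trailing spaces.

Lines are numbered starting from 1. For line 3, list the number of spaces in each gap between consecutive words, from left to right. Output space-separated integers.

Answer: 1 1 1

Derivation:
Line 1: ['we', 'photograph', 'gentle'] (min_width=20, slack=0)
Line 2: ['rice', 'support', 'rainbow'] (min_width=20, slack=0)
Line 3: ['light', 'deep', 'storm', 'who'] (min_width=20, slack=0)
Line 4: ['wolf'] (min_width=4, slack=16)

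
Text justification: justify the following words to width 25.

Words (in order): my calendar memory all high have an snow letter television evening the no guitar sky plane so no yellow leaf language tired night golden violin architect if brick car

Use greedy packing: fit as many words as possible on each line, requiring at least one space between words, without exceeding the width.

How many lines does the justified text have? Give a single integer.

Answer: 7

Derivation:
Line 1: ['my', 'calendar', 'memory', 'all'] (min_width=22, slack=3)
Line 2: ['high', 'have', 'an', 'snow', 'letter'] (min_width=24, slack=1)
Line 3: ['television', 'evening', 'the', 'no'] (min_width=25, slack=0)
Line 4: ['guitar', 'sky', 'plane', 'so', 'no'] (min_width=22, slack=3)
Line 5: ['yellow', 'leaf', 'language'] (min_width=20, slack=5)
Line 6: ['tired', 'night', 'golden', 'violin'] (min_width=25, slack=0)
Line 7: ['architect', 'if', 'brick', 'car'] (min_width=22, slack=3)
Total lines: 7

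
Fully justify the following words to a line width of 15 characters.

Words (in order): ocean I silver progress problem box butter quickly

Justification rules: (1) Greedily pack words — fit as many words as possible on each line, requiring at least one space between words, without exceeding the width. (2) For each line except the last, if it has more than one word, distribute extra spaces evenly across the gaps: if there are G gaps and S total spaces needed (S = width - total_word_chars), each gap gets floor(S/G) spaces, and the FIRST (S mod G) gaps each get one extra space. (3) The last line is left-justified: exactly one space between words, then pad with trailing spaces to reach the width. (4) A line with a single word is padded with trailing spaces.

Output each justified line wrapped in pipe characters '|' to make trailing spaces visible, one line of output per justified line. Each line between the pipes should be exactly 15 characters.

Answer: |ocean  I silver|
|progress       |
|problem     box|
|butter quickly |

Derivation:
Line 1: ['ocean', 'I', 'silver'] (min_width=14, slack=1)
Line 2: ['progress'] (min_width=8, slack=7)
Line 3: ['problem', 'box'] (min_width=11, slack=4)
Line 4: ['butter', 'quickly'] (min_width=14, slack=1)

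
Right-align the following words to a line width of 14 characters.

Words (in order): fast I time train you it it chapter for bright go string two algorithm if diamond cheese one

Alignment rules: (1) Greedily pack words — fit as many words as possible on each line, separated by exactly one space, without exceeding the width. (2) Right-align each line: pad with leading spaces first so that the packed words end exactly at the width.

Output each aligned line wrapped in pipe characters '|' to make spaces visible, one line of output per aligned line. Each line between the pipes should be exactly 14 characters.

Answer: |   fast I time|
|  train you it|
|it chapter for|
|     bright go|
|    string two|
|  algorithm if|
|diamond cheese|
|           one|

Derivation:
Line 1: ['fast', 'I', 'time'] (min_width=11, slack=3)
Line 2: ['train', 'you', 'it'] (min_width=12, slack=2)
Line 3: ['it', 'chapter', 'for'] (min_width=14, slack=0)
Line 4: ['bright', 'go'] (min_width=9, slack=5)
Line 5: ['string', 'two'] (min_width=10, slack=4)
Line 6: ['algorithm', 'if'] (min_width=12, slack=2)
Line 7: ['diamond', 'cheese'] (min_width=14, slack=0)
Line 8: ['one'] (min_width=3, slack=11)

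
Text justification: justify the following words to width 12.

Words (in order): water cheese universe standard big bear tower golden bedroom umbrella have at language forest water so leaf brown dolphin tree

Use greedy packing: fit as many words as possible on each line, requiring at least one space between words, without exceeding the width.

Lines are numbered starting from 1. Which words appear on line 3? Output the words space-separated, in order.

Answer: standard big

Derivation:
Line 1: ['water', 'cheese'] (min_width=12, slack=0)
Line 2: ['universe'] (min_width=8, slack=4)
Line 3: ['standard', 'big'] (min_width=12, slack=0)
Line 4: ['bear', 'tower'] (min_width=10, slack=2)
Line 5: ['golden'] (min_width=6, slack=6)
Line 6: ['bedroom'] (min_width=7, slack=5)
Line 7: ['umbrella'] (min_width=8, slack=4)
Line 8: ['have', 'at'] (min_width=7, slack=5)
Line 9: ['language'] (min_width=8, slack=4)
Line 10: ['forest', 'water'] (min_width=12, slack=0)
Line 11: ['so', 'leaf'] (min_width=7, slack=5)
Line 12: ['brown'] (min_width=5, slack=7)
Line 13: ['dolphin', 'tree'] (min_width=12, slack=0)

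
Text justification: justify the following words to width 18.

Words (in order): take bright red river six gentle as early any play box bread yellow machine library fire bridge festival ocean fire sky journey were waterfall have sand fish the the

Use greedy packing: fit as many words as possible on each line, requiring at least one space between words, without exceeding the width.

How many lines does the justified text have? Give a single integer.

Answer: 11

Derivation:
Line 1: ['take', 'bright', 'red'] (min_width=15, slack=3)
Line 2: ['river', 'six', 'gentle'] (min_width=16, slack=2)
Line 3: ['as', 'early', 'any', 'play'] (min_width=17, slack=1)
Line 4: ['box', 'bread', 'yellow'] (min_width=16, slack=2)
Line 5: ['machine', 'library'] (min_width=15, slack=3)
Line 6: ['fire', 'bridge'] (min_width=11, slack=7)
Line 7: ['festival', 'ocean'] (min_width=14, slack=4)
Line 8: ['fire', 'sky', 'journey'] (min_width=16, slack=2)
Line 9: ['were', 'waterfall'] (min_width=14, slack=4)
Line 10: ['have', 'sand', 'fish', 'the'] (min_width=18, slack=0)
Line 11: ['the'] (min_width=3, slack=15)
Total lines: 11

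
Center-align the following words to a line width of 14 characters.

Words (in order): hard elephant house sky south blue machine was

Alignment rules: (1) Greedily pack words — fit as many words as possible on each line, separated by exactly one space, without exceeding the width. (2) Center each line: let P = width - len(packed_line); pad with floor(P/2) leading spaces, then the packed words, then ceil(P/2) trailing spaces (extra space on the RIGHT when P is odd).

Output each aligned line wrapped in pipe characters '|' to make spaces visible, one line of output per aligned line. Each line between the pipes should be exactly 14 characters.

Answer: |hard elephant |
|  house sky   |
|  south blue  |
| machine was  |

Derivation:
Line 1: ['hard', 'elephant'] (min_width=13, slack=1)
Line 2: ['house', 'sky'] (min_width=9, slack=5)
Line 3: ['south', 'blue'] (min_width=10, slack=4)
Line 4: ['machine', 'was'] (min_width=11, slack=3)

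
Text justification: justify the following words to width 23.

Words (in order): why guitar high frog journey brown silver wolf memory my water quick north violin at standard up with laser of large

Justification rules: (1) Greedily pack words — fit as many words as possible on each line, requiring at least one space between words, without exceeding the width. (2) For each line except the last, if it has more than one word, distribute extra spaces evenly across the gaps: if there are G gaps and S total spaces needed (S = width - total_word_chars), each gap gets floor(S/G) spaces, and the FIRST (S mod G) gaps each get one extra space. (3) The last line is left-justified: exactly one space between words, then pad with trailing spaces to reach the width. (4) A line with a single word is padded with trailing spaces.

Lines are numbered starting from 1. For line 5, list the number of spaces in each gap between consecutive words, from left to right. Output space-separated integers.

Line 1: ['why', 'guitar', 'high', 'frog'] (min_width=20, slack=3)
Line 2: ['journey', 'brown', 'silver'] (min_width=20, slack=3)
Line 3: ['wolf', 'memory', 'my', 'water'] (min_width=20, slack=3)
Line 4: ['quick', 'north', 'violin', 'at'] (min_width=21, slack=2)
Line 5: ['standard', 'up', 'with', 'laser'] (min_width=22, slack=1)
Line 6: ['of', 'large'] (min_width=8, slack=15)

Answer: 2 1 1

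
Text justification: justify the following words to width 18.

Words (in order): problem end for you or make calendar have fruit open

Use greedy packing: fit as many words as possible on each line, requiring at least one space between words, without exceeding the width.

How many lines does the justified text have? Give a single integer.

Answer: 4

Derivation:
Line 1: ['problem', 'end', 'for'] (min_width=15, slack=3)
Line 2: ['you', 'or', 'make'] (min_width=11, slack=7)
Line 3: ['calendar', 'have'] (min_width=13, slack=5)
Line 4: ['fruit', 'open'] (min_width=10, slack=8)
Total lines: 4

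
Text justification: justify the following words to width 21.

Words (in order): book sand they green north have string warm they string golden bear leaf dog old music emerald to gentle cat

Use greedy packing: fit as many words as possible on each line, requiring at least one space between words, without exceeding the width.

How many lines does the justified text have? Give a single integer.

Answer: 6

Derivation:
Line 1: ['book', 'sand', 'they', 'green'] (min_width=20, slack=1)
Line 2: ['north', 'have', 'string'] (min_width=17, slack=4)
Line 3: ['warm', 'they', 'string'] (min_width=16, slack=5)
Line 4: ['golden', 'bear', 'leaf', 'dog'] (min_width=20, slack=1)
Line 5: ['old', 'music', 'emerald', 'to'] (min_width=20, slack=1)
Line 6: ['gentle', 'cat'] (min_width=10, slack=11)
Total lines: 6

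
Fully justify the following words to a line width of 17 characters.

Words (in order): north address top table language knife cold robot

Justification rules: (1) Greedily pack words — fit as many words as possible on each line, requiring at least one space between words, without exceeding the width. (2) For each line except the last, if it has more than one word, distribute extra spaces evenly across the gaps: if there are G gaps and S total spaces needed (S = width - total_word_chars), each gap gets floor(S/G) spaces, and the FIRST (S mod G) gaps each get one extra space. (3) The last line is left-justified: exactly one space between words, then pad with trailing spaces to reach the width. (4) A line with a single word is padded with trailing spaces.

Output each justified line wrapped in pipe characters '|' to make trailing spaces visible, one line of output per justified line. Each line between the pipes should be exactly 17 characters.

Line 1: ['north', 'address', 'top'] (min_width=17, slack=0)
Line 2: ['table', 'language'] (min_width=14, slack=3)
Line 3: ['knife', 'cold', 'robot'] (min_width=16, slack=1)

Answer: |north address top|
|table    language|
|knife cold robot |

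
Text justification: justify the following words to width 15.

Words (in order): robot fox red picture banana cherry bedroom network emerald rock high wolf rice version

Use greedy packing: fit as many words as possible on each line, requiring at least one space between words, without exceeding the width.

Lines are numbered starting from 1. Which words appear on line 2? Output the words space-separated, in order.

Answer: picture banana

Derivation:
Line 1: ['robot', 'fox', 'red'] (min_width=13, slack=2)
Line 2: ['picture', 'banana'] (min_width=14, slack=1)
Line 3: ['cherry', 'bedroom'] (min_width=14, slack=1)
Line 4: ['network', 'emerald'] (min_width=15, slack=0)
Line 5: ['rock', 'high', 'wolf'] (min_width=14, slack=1)
Line 6: ['rice', 'version'] (min_width=12, slack=3)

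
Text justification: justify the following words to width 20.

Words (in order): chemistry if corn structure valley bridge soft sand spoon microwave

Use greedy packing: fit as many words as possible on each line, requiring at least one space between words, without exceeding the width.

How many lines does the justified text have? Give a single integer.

Line 1: ['chemistry', 'if', 'corn'] (min_width=17, slack=3)
Line 2: ['structure', 'valley'] (min_width=16, slack=4)
Line 3: ['bridge', 'soft', 'sand'] (min_width=16, slack=4)
Line 4: ['spoon', 'microwave'] (min_width=15, slack=5)
Total lines: 4

Answer: 4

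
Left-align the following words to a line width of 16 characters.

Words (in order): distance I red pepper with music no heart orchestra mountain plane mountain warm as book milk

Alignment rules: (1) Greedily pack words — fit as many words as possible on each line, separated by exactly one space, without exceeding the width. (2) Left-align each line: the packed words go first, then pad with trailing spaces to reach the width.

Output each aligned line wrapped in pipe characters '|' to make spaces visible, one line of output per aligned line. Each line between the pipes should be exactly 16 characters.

Line 1: ['distance', 'I', 'red'] (min_width=14, slack=2)
Line 2: ['pepper', 'with'] (min_width=11, slack=5)
Line 3: ['music', 'no', 'heart'] (min_width=14, slack=2)
Line 4: ['orchestra'] (min_width=9, slack=7)
Line 5: ['mountain', 'plane'] (min_width=14, slack=2)
Line 6: ['mountain', 'warm', 'as'] (min_width=16, slack=0)
Line 7: ['book', 'milk'] (min_width=9, slack=7)

Answer: |distance I red  |
|pepper with     |
|music no heart  |
|orchestra       |
|mountain plane  |
|mountain warm as|
|book milk       |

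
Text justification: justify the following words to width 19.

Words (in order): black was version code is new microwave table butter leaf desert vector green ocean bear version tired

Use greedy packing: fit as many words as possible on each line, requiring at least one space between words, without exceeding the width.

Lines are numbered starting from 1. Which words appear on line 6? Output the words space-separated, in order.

Line 1: ['black', 'was', 'version'] (min_width=17, slack=2)
Line 2: ['code', 'is', 'new'] (min_width=11, slack=8)
Line 3: ['microwave', 'table'] (min_width=15, slack=4)
Line 4: ['butter', 'leaf', 'desert'] (min_width=18, slack=1)
Line 5: ['vector', 'green', 'ocean'] (min_width=18, slack=1)
Line 6: ['bear', 'version', 'tired'] (min_width=18, slack=1)

Answer: bear version tired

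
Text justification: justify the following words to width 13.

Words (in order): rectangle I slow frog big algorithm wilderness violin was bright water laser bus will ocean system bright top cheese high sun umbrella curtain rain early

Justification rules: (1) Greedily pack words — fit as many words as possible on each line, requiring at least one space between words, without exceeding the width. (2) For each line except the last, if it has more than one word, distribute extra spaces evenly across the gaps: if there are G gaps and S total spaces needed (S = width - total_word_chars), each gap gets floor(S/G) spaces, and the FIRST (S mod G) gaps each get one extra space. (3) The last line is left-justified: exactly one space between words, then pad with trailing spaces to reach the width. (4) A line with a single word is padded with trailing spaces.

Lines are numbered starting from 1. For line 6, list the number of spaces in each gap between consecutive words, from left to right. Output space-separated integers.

Line 1: ['rectangle', 'I'] (min_width=11, slack=2)
Line 2: ['slow', 'frog', 'big'] (min_width=13, slack=0)
Line 3: ['algorithm'] (min_width=9, slack=4)
Line 4: ['wilderness'] (min_width=10, slack=3)
Line 5: ['violin', 'was'] (min_width=10, slack=3)
Line 6: ['bright', 'water'] (min_width=12, slack=1)
Line 7: ['laser', 'bus'] (min_width=9, slack=4)
Line 8: ['will', 'ocean'] (min_width=10, slack=3)
Line 9: ['system', 'bright'] (min_width=13, slack=0)
Line 10: ['top', 'cheese'] (min_width=10, slack=3)
Line 11: ['high', 'sun'] (min_width=8, slack=5)
Line 12: ['umbrella'] (min_width=8, slack=5)
Line 13: ['curtain', 'rain'] (min_width=12, slack=1)
Line 14: ['early'] (min_width=5, slack=8)

Answer: 2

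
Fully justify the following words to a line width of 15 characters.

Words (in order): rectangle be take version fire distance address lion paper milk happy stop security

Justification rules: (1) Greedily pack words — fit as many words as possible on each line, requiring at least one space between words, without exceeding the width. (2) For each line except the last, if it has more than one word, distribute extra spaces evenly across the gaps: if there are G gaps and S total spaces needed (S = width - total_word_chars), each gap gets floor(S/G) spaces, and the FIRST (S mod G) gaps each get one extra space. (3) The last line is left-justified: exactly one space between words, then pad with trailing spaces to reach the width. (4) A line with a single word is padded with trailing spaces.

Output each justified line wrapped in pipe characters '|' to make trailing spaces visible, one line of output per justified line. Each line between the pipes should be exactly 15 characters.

Line 1: ['rectangle', 'be'] (min_width=12, slack=3)
Line 2: ['take', 'version'] (min_width=12, slack=3)
Line 3: ['fire', 'distance'] (min_width=13, slack=2)
Line 4: ['address', 'lion'] (min_width=12, slack=3)
Line 5: ['paper', 'milk'] (min_width=10, slack=5)
Line 6: ['happy', 'stop'] (min_width=10, slack=5)
Line 7: ['security'] (min_width=8, slack=7)

Answer: |rectangle    be|
|take    version|
|fire   distance|
|address    lion|
|paper      milk|
|happy      stop|
|security       |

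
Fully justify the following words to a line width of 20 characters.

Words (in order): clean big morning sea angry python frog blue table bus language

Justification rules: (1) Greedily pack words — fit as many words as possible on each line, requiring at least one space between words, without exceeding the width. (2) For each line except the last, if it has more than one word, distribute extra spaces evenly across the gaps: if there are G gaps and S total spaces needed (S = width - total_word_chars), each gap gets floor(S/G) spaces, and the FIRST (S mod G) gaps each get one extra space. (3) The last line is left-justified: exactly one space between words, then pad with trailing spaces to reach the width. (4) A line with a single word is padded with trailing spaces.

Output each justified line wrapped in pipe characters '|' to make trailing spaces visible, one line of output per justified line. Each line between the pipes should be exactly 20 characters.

Line 1: ['clean', 'big', 'morning'] (min_width=17, slack=3)
Line 2: ['sea', 'angry', 'python'] (min_width=16, slack=4)
Line 3: ['frog', 'blue', 'table', 'bus'] (min_width=19, slack=1)
Line 4: ['language'] (min_width=8, slack=12)

Answer: |clean   big  morning|
|sea   angry   python|
|frog  blue table bus|
|language            |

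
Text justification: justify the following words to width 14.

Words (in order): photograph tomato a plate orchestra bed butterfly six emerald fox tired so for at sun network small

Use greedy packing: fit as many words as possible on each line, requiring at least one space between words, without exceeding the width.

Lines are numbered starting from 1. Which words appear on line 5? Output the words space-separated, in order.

Answer: emerald fox

Derivation:
Line 1: ['photograph'] (min_width=10, slack=4)
Line 2: ['tomato', 'a', 'plate'] (min_width=14, slack=0)
Line 3: ['orchestra', 'bed'] (min_width=13, slack=1)
Line 4: ['butterfly', 'six'] (min_width=13, slack=1)
Line 5: ['emerald', 'fox'] (min_width=11, slack=3)
Line 6: ['tired', 'so', 'for'] (min_width=12, slack=2)
Line 7: ['at', 'sun', 'network'] (min_width=14, slack=0)
Line 8: ['small'] (min_width=5, slack=9)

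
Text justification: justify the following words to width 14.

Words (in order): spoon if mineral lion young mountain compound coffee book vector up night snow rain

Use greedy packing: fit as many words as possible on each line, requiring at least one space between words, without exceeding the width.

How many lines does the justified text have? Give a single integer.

Line 1: ['spoon', 'if'] (min_width=8, slack=6)
Line 2: ['mineral', 'lion'] (min_width=12, slack=2)
Line 3: ['young', 'mountain'] (min_width=14, slack=0)
Line 4: ['compound'] (min_width=8, slack=6)
Line 5: ['coffee', 'book'] (min_width=11, slack=3)
Line 6: ['vector', 'up'] (min_width=9, slack=5)
Line 7: ['night', 'snow'] (min_width=10, slack=4)
Line 8: ['rain'] (min_width=4, slack=10)
Total lines: 8

Answer: 8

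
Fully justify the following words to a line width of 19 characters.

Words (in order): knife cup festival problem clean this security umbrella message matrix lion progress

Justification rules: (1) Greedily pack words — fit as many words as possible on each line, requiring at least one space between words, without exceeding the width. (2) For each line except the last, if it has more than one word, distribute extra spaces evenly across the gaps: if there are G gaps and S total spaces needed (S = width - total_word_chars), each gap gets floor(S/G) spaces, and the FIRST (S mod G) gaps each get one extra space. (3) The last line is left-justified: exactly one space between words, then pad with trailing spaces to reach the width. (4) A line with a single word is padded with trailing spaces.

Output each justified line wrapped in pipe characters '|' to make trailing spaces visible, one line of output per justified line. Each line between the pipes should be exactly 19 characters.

Line 1: ['knife', 'cup', 'festival'] (min_width=18, slack=1)
Line 2: ['problem', 'clean', 'this'] (min_width=18, slack=1)
Line 3: ['security', 'umbrella'] (min_width=17, slack=2)
Line 4: ['message', 'matrix', 'lion'] (min_width=19, slack=0)
Line 5: ['progress'] (min_width=8, slack=11)

Answer: |knife  cup festival|
|problem  clean this|
|security   umbrella|
|message matrix lion|
|progress           |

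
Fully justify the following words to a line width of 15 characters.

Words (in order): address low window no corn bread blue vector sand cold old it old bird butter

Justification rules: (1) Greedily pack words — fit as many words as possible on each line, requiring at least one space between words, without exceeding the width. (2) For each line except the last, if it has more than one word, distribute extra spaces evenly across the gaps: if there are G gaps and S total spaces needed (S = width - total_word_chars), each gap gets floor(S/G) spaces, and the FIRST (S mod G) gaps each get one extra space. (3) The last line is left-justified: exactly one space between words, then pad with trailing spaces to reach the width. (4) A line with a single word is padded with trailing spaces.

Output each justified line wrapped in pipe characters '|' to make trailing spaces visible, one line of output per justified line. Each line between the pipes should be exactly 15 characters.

Answer: |address     low|
|window  no corn|
|bread      blue|
|vector     sand|
|cold old it old|
|bird butter    |

Derivation:
Line 1: ['address', 'low'] (min_width=11, slack=4)
Line 2: ['window', 'no', 'corn'] (min_width=14, slack=1)
Line 3: ['bread', 'blue'] (min_width=10, slack=5)
Line 4: ['vector', 'sand'] (min_width=11, slack=4)
Line 5: ['cold', 'old', 'it', 'old'] (min_width=15, slack=0)
Line 6: ['bird', 'butter'] (min_width=11, slack=4)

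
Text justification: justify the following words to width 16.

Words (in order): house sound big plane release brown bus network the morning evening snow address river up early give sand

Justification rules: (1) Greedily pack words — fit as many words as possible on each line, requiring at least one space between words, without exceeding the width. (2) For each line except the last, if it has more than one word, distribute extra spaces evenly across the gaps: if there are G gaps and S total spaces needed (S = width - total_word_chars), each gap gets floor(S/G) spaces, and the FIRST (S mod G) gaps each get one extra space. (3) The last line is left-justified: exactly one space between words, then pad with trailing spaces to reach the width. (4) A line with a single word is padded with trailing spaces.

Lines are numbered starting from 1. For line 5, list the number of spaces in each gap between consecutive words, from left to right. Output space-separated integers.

Line 1: ['house', 'sound', 'big'] (min_width=15, slack=1)
Line 2: ['plane', 'release'] (min_width=13, slack=3)
Line 3: ['brown', 'bus'] (min_width=9, slack=7)
Line 4: ['network', 'the'] (min_width=11, slack=5)
Line 5: ['morning', 'evening'] (min_width=15, slack=1)
Line 6: ['snow', 'address'] (min_width=12, slack=4)
Line 7: ['river', 'up', 'early'] (min_width=14, slack=2)
Line 8: ['give', 'sand'] (min_width=9, slack=7)

Answer: 2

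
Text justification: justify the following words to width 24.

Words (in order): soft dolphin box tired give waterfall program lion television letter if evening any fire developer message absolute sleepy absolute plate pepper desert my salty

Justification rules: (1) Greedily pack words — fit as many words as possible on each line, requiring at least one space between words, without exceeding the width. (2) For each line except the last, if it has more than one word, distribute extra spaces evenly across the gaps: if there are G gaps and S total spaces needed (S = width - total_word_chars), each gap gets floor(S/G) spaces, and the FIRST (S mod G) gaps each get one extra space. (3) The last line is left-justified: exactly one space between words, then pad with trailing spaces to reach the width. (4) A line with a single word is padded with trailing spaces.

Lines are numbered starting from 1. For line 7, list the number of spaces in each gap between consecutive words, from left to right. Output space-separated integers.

Line 1: ['soft', 'dolphin', 'box', 'tired'] (min_width=22, slack=2)
Line 2: ['give', 'waterfall', 'program'] (min_width=22, slack=2)
Line 3: ['lion', 'television', 'letter'] (min_width=22, slack=2)
Line 4: ['if', 'evening', 'any', 'fire'] (min_width=19, slack=5)
Line 5: ['developer', 'message'] (min_width=17, slack=7)
Line 6: ['absolute', 'sleepy', 'absolute'] (min_width=24, slack=0)
Line 7: ['plate', 'pepper', 'desert', 'my'] (min_width=22, slack=2)
Line 8: ['salty'] (min_width=5, slack=19)

Answer: 2 2 1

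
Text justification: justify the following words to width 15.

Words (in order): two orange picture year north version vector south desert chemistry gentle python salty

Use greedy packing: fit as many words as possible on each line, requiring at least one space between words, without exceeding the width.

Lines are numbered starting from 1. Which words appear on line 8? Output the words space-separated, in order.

Answer: salty

Derivation:
Line 1: ['two', 'orange'] (min_width=10, slack=5)
Line 2: ['picture', 'year'] (min_width=12, slack=3)
Line 3: ['north', 'version'] (min_width=13, slack=2)
Line 4: ['vector', 'south'] (min_width=12, slack=3)
Line 5: ['desert'] (min_width=6, slack=9)
Line 6: ['chemistry'] (min_width=9, slack=6)
Line 7: ['gentle', 'python'] (min_width=13, slack=2)
Line 8: ['salty'] (min_width=5, slack=10)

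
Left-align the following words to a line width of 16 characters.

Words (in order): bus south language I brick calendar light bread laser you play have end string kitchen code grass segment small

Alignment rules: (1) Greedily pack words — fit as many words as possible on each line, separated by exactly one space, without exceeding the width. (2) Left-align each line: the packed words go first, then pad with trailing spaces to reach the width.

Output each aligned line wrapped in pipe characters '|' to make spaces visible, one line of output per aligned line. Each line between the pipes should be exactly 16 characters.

Line 1: ['bus', 'south'] (min_width=9, slack=7)
Line 2: ['language', 'I', 'brick'] (min_width=16, slack=0)
Line 3: ['calendar', 'light'] (min_width=14, slack=2)
Line 4: ['bread', 'laser', 'you'] (min_width=15, slack=1)
Line 5: ['play', 'have', 'end'] (min_width=13, slack=3)
Line 6: ['string', 'kitchen'] (min_width=14, slack=2)
Line 7: ['code', 'grass'] (min_width=10, slack=6)
Line 8: ['segment', 'small'] (min_width=13, slack=3)

Answer: |bus south       |
|language I brick|
|calendar light  |
|bread laser you |
|play have end   |
|string kitchen  |
|code grass      |
|segment small   |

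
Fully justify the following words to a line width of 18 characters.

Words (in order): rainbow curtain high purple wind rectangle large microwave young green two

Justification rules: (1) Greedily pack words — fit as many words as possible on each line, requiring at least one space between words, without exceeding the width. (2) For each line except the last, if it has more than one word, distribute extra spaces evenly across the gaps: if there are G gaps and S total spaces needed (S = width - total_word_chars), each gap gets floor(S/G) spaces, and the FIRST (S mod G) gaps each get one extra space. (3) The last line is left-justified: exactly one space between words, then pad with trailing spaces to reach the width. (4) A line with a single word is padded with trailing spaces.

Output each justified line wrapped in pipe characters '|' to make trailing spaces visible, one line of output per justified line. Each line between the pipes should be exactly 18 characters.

Answer: |rainbow    curtain|
|high  purple  wind|
|rectangle    large|
|microwave    young|
|green two         |

Derivation:
Line 1: ['rainbow', 'curtain'] (min_width=15, slack=3)
Line 2: ['high', 'purple', 'wind'] (min_width=16, slack=2)
Line 3: ['rectangle', 'large'] (min_width=15, slack=3)
Line 4: ['microwave', 'young'] (min_width=15, slack=3)
Line 5: ['green', 'two'] (min_width=9, slack=9)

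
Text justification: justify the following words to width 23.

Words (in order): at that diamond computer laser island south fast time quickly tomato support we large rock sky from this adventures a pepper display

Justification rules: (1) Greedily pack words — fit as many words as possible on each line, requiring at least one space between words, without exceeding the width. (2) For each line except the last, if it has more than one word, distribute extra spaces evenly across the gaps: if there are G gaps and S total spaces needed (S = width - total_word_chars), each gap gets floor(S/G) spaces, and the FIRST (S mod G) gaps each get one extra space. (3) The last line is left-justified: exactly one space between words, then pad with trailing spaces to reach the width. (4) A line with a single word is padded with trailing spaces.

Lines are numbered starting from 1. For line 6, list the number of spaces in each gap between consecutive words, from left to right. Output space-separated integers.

Answer: 3 3

Derivation:
Line 1: ['at', 'that', 'diamond'] (min_width=15, slack=8)
Line 2: ['computer', 'laser', 'island'] (min_width=21, slack=2)
Line 3: ['south', 'fast', 'time', 'quickly'] (min_width=23, slack=0)
Line 4: ['tomato', 'support', 'we', 'large'] (min_width=23, slack=0)
Line 5: ['rock', 'sky', 'from', 'this'] (min_width=18, slack=5)
Line 6: ['adventures', 'a', 'pepper'] (min_width=19, slack=4)
Line 7: ['display'] (min_width=7, slack=16)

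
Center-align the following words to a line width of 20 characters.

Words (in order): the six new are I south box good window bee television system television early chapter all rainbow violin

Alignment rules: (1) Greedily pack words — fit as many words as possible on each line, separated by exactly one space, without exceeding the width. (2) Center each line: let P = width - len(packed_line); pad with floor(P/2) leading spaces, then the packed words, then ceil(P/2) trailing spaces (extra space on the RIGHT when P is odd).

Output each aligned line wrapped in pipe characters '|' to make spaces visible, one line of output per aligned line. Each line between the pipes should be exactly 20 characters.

Line 1: ['the', 'six', 'new', 'are', 'I'] (min_width=17, slack=3)
Line 2: ['south', 'box', 'good'] (min_width=14, slack=6)
Line 3: ['window', 'bee'] (min_width=10, slack=10)
Line 4: ['television', 'system'] (min_width=17, slack=3)
Line 5: ['television', 'early'] (min_width=16, slack=4)
Line 6: ['chapter', 'all', 'rainbow'] (min_width=19, slack=1)
Line 7: ['violin'] (min_width=6, slack=14)

Answer: | the six new are I  |
|   south box good   |
|     window bee     |
| television system  |
|  television early  |
|chapter all rainbow |
|       violin       |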